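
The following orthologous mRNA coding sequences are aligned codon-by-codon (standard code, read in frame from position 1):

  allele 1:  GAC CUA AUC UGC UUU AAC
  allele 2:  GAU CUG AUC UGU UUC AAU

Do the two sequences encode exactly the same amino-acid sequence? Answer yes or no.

Codon 1: GAC Asp / GAU Asp — synonymous.
Codon 2: CUA Leu / CUG Leu — synonymous.
Codon 3: AUC Ile / AUC Ile — identical.
Codon 4: UGC Cys / UGU Cys — synonymous.
Codon 5: UUU Phe / UUC Phe — synonymous.
Codon 6: AAC Asn / AAU Asn — synonymous.
Nonsynonymous differences: 0 → same protein.

yes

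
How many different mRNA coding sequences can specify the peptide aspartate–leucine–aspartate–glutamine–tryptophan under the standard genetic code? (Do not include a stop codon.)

Asp: 2 codons.
Leu: 6 codons.
Asp: 2 codons.
Gln: 2 codons.
Trp: 1 codon.
2 × 6 × 2 × 2 × 1 = 48.

48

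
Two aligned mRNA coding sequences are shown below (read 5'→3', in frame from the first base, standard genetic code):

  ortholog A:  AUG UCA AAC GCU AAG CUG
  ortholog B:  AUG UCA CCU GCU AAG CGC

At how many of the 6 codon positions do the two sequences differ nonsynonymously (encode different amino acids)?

2

Codon 1: AUG Met / AUG Met — identical.
Codon 2: UCA Ser / UCA Ser — identical.
Codon 3: AAC Asn / CCU Pro — nonsynonymous.
Codon 4: GCU Ala / GCU Ala — identical.
Codon 5: AAG Lys / AAG Lys — identical.
Codon 6: CUG Leu / CGC Arg — nonsynonymous.
Nonsynonymous differences: 2.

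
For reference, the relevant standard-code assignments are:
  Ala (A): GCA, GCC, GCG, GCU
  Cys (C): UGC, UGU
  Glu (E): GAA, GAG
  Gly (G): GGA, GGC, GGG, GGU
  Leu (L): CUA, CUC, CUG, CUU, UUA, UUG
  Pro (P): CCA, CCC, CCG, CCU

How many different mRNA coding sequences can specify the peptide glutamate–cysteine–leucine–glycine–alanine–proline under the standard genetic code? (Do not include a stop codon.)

Glu: 2 codons.
Cys: 2 codons.
Leu: 6 codons.
Gly: 4 codons.
Ala: 4 codons.
Pro: 4 codons.
2 × 2 × 6 × 4 × 4 × 4 = 1536.

1536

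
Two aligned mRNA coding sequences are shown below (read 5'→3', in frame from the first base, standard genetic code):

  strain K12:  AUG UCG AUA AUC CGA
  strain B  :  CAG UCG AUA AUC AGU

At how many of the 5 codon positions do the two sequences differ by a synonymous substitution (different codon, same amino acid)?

Codon 1: AUG Met / CAG Gln — nonsynonymous.
Codon 2: UCG Ser / UCG Ser — identical.
Codon 3: AUA Ile / AUA Ile — identical.
Codon 4: AUC Ile / AUC Ile — identical.
Codon 5: CGA Arg / AGU Ser — nonsynonymous.
Synonymous differences: 0.

0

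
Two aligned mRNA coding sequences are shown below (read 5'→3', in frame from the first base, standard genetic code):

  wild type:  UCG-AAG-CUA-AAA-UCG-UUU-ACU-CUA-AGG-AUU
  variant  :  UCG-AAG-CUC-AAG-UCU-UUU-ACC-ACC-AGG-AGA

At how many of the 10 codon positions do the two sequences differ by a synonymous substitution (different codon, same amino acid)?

4

Codon 1: UCG Ser / UCG Ser — identical.
Codon 2: AAG Lys / AAG Lys — identical.
Codon 3: CUA Leu / CUC Leu — synonymous.
Codon 4: AAA Lys / AAG Lys — synonymous.
Codon 5: UCG Ser / UCU Ser — synonymous.
Codon 6: UUU Phe / UUU Phe — identical.
Codon 7: ACU Thr / ACC Thr — synonymous.
Codon 8: CUA Leu / ACC Thr — nonsynonymous.
Codon 9: AGG Arg / AGG Arg — identical.
Codon 10: AUU Ile / AGA Arg — nonsynonymous.
Synonymous differences: 4.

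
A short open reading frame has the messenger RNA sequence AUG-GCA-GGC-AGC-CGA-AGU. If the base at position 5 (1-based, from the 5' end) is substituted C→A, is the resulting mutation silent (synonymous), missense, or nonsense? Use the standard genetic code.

Position 5 falls in codon 2: GCA → Ala.
After the substitution the codon is GAA → Glu.
Ala ≠ Glu, so this is a missense mutation.

missense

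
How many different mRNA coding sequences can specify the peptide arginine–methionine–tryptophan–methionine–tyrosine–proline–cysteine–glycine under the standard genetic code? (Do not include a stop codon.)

Arg: 6 codons.
Met: 1 codon.
Trp: 1 codon.
Met: 1 codon.
Tyr: 2 codons.
Pro: 4 codons.
Cys: 2 codons.
Gly: 4 codons.
6 × 1 × 1 × 1 × 2 × 4 × 2 × 4 = 384.

384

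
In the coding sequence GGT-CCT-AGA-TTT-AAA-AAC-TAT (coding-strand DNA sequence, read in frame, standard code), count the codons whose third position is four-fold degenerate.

Codon 1 GGT (Gly): third position 4-fold.
Codon 2 CCT (Pro): third position 4-fold.
Codon 3 AGA (Arg): third position 2-fold.
Codon 4 TTT (Phe): third position 2-fold.
Codon 5 AAA (Lys): third position 2-fold.
Codon 6 AAC (Asn): third position 2-fold.
Codon 7 TAT (Tyr): third position 2-fold.
Four-fold degenerate third positions: 2.

2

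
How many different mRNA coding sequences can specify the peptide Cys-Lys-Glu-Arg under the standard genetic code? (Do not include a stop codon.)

48

Cys: 2 codons.
Lys: 2 codons.
Glu: 2 codons.
Arg: 6 codons.
2 × 2 × 2 × 6 = 48.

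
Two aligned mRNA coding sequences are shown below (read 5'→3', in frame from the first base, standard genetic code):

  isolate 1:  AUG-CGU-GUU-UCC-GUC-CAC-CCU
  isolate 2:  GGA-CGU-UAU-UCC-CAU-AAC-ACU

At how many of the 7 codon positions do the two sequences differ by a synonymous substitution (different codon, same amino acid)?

Codon 1: AUG Met / GGA Gly — nonsynonymous.
Codon 2: CGU Arg / CGU Arg — identical.
Codon 3: GUU Val / UAU Tyr — nonsynonymous.
Codon 4: UCC Ser / UCC Ser — identical.
Codon 5: GUC Val / CAU His — nonsynonymous.
Codon 6: CAC His / AAC Asn — nonsynonymous.
Codon 7: CCU Pro / ACU Thr — nonsynonymous.
Synonymous differences: 0.

0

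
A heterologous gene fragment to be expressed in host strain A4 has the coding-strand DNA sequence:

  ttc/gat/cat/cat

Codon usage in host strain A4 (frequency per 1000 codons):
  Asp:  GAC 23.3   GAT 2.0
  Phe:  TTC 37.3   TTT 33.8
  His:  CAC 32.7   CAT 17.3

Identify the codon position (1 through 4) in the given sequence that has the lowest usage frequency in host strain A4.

Codon 1 TTC (Phe): 37.3 per 1000.
Codon 2 GAT (Asp): 2.0 per 1000.
Codon 3 CAT (His): 17.3 per 1000.
Codon 4 CAT (His): 17.3 per 1000.
Lowest frequency is 2.0 at codon 2.

2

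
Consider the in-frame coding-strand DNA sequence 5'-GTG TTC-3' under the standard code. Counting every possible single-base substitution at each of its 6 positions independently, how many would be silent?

Codon 1 (GTG, Val): 3 synonymous substitutions.
Codon 2 (TTC, Phe): 1 synonymous substitution.
Total: 3 + 1 = 4.

4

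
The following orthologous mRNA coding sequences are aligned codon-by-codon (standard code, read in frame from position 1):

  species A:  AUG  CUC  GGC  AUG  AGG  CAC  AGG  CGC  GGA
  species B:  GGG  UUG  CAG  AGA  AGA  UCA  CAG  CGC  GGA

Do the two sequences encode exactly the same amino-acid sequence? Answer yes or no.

Codon 1: AUG Met / GGG Gly — nonsynonymous.
Codon 2: CUC Leu / UUG Leu — synonymous.
Codon 3: GGC Gly / CAG Gln — nonsynonymous.
Codon 4: AUG Met / AGA Arg — nonsynonymous.
Codon 5: AGG Arg / AGA Arg — synonymous.
Codon 6: CAC His / UCA Ser — nonsynonymous.
Codon 7: AGG Arg / CAG Gln — nonsynonymous.
Codon 8: CGC Arg / CGC Arg — identical.
Codon 9: GGA Gly / GGA Gly — identical.
Nonsynonymous differences: 5 → different protein.

no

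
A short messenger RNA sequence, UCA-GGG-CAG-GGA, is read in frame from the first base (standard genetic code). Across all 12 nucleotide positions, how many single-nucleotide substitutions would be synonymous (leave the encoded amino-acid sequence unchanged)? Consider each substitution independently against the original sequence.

Codon 1 (UCA, Ser): 3 synonymous substitutions.
Codon 2 (GGG, Gly): 3 synonymous substitutions.
Codon 3 (CAG, Gln): 1 synonymous substitution.
Codon 4 (GGA, Gly): 3 synonymous substitutions.
Total: 3 + 3 + 1 + 3 = 10.

10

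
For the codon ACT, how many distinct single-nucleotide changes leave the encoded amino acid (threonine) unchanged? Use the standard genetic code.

3

Position 1: none → 0 synonymous.
Position 2: none → 0 synonymous.
Position 3: ACC, ACA, ACG → 3 synonymous.
Total: 0 + 0 + 3 = 3.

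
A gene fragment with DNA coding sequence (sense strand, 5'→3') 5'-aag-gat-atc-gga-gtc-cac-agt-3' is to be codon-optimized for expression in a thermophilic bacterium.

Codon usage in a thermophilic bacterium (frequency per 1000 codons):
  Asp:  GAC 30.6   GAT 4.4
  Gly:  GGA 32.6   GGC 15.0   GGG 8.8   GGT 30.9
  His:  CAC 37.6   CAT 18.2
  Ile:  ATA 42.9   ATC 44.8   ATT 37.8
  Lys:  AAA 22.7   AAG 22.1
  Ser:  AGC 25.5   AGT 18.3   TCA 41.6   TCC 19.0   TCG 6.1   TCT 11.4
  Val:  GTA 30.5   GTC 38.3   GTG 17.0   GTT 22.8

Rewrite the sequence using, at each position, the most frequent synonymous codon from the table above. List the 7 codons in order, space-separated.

AAA GAC ATC GGA GTC CAC TCA

Codon 1 (Lys): best is AAA at 22.7.
Codon 2 (Asp): best is GAC at 30.6.
Codon 3 (Ile): best is ATC at 44.8.
Codon 4 (Gly): best is GGA at 32.6.
Codon 5 (Val): best is GTC at 38.3.
Codon 6 (His): best is CAC at 37.6.
Codon 7 (Ser): best is TCA at 41.6.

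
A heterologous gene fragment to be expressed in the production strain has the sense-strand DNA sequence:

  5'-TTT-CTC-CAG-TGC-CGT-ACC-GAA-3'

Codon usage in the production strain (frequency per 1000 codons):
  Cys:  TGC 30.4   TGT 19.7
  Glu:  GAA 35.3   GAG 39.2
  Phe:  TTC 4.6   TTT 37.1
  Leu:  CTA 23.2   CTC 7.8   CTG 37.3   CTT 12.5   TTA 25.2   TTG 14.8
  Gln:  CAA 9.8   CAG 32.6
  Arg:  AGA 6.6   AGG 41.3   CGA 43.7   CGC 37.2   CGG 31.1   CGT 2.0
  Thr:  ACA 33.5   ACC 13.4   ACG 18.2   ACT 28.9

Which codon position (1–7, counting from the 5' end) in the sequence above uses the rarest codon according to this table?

Codon 1 TTT (Phe): 37.1 per 1000.
Codon 2 CTC (Leu): 7.8 per 1000.
Codon 3 CAG (Gln): 32.6 per 1000.
Codon 4 TGC (Cys): 30.4 per 1000.
Codon 5 CGT (Arg): 2.0 per 1000.
Codon 6 ACC (Thr): 13.4 per 1000.
Codon 7 GAA (Glu): 35.3 per 1000.
Lowest frequency is 2.0 at codon 5.

5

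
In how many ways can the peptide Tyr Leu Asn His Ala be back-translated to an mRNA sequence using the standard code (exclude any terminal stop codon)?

192

Tyr: 2 codons.
Leu: 6 codons.
Asn: 2 codons.
His: 2 codons.
Ala: 4 codons.
2 × 6 × 2 × 2 × 4 = 192.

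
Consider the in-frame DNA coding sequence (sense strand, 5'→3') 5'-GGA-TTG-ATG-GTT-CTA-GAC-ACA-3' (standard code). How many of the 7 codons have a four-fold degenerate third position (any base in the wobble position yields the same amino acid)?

Codon 1 GGA (Gly): third position 4-fold.
Codon 2 TTG (Leu): third position 2-fold.
Codon 3 ATG (Met): third position 1-fold.
Codon 4 GTT (Val): third position 4-fold.
Codon 5 CTA (Leu): third position 4-fold.
Codon 6 GAC (Asp): third position 2-fold.
Codon 7 ACA (Thr): third position 4-fold.
Four-fold degenerate third positions: 4.

4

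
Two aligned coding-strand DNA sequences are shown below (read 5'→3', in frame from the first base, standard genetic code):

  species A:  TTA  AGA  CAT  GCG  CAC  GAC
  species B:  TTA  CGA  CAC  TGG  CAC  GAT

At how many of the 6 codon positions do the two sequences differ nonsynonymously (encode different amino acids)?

1

Codon 1: TTA Leu / TTA Leu — identical.
Codon 2: AGA Arg / CGA Arg — synonymous.
Codon 3: CAT His / CAC His — synonymous.
Codon 4: GCG Ala / TGG Trp — nonsynonymous.
Codon 5: CAC His / CAC His — identical.
Codon 6: GAC Asp / GAT Asp — synonymous.
Nonsynonymous differences: 1.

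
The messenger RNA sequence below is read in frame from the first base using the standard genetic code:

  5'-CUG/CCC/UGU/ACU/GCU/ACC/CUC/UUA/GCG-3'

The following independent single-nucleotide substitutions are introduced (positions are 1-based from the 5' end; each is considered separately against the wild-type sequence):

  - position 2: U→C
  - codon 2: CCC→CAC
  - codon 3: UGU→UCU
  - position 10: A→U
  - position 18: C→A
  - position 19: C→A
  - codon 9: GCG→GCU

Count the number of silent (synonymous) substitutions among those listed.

2

Codon 1: CUG (Leu) → CCG (Pro) — missense.
Codon 2: CCC (Pro) → CAC (His) — missense.
Codon 3: UGU (Cys) → UCU (Ser) — missense.
Codon 4: ACU (Thr) → UCU (Ser) — missense.
Codon 6: ACC (Thr) → ACA (Thr) — synonymous.
Codon 7: CUC (Leu) → AUC (Ile) — missense.
Codon 9: GCG (Ala) → GCU (Ala) — synonymous.
Synonymous: 2 of 7.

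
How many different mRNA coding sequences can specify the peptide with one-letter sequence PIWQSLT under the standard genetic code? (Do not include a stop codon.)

3456

Pro: 4 codons.
Ile: 3 codons.
Trp: 1 codon.
Gln: 2 codons.
Ser: 6 codons.
Leu: 6 codons.
Thr: 4 codons.
4 × 3 × 1 × 2 × 6 × 6 × 4 = 3456.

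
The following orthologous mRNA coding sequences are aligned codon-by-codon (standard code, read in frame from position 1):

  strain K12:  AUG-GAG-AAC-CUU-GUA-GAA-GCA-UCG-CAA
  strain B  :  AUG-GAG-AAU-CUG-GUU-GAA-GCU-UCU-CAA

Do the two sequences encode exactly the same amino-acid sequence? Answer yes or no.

Codon 1: AUG Met / AUG Met — identical.
Codon 2: GAG Glu / GAG Glu — identical.
Codon 3: AAC Asn / AAU Asn — synonymous.
Codon 4: CUU Leu / CUG Leu — synonymous.
Codon 5: GUA Val / GUU Val — synonymous.
Codon 6: GAA Glu / GAA Glu — identical.
Codon 7: GCA Ala / GCU Ala — synonymous.
Codon 8: UCG Ser / UCU Ser — synonymous.
Codon 9: CAA Gln / CAA Gln — identical.
Nonsynonymous differences: 0 → same protein.

yes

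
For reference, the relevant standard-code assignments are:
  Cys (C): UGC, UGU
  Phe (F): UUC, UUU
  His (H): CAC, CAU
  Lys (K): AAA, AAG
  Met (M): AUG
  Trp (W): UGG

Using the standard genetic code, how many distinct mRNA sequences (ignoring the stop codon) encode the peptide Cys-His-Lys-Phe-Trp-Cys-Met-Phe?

64

Cys: 2 codons.
His: 2 codons.
Lys: 2 codons.
Phe: 2 codons.
Trp: 1 codon.
Cys: 2 codons.
Met: 1 codon.
Phe: 2 codons.
2 × 2 × 2 × 2 × 1 × 2 × 1 × 2 = 64.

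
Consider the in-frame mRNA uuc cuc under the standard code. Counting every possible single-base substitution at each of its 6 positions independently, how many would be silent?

Codon 1 (UUC, Phe): 1 synonymous substitution.
Codon 2 (CUC, Leu): 3 synonymous substitutions.
Total: 1 + 3 = 4.

4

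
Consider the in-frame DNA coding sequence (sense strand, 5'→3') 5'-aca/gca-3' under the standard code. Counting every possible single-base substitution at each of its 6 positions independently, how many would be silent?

Codon 1 (ACA, Thr): 3 synonymous substitutions.
Codon 2 (GCA, Ala): 3 synonymous substitutions.
Total: 3 + 3 = 6.

6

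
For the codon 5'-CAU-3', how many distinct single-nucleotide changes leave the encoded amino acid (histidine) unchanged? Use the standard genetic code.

1

Position 1: none → 0 synonymous.
Position 2: none → 0 synonymous.
Position 3: CAC → 1 synonymous.
Total: 0 + 0 + 1 = 1.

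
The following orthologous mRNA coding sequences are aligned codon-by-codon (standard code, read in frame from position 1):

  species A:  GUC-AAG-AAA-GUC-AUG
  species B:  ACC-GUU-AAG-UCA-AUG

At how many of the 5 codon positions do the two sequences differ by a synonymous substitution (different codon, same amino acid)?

Codon 1: GUC Val / ACC Thr — nonsynonymous.
Codon 2: AAG Lys / GUU Val — nonsynonymous.
Codon 3: AAA Lys / AAG Lys — synonymous.
Codon 4: GUC Val / UCA Ser — nonsynonymous.
Codon 5: AUG Met / AUG Met — identical.
Synonymous differences: 1.

1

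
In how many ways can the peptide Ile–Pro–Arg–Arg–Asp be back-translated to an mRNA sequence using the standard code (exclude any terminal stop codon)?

Ile: 3 codons.
Pro: 4 codons.
Arg: 6 codons.
Arg: 6 codons.
Asp: 2 codons.
3 × 4 × 6 × 6 × 2 = 864.

864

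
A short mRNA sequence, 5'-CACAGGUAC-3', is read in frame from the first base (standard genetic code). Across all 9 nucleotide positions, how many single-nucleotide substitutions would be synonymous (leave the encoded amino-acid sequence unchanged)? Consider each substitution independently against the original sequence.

4

Codon 1 (CAC, His): 1 synonymous substitution.
Codon 2 (AGG, Arg): 2 synonymous substitutions.
Codon 3 (UAC, Tyr): 1 synonymous substitution.
Total: 1 + 2 + 1 = 4.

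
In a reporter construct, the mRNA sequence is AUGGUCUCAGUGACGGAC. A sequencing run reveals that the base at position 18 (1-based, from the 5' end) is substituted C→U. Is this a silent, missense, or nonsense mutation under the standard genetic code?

silent

Position 18 falls in codon 6: GAC → Asp.
After the substitution the codon is GAU → Asp.
Both encode Asp, so the change is synonymous.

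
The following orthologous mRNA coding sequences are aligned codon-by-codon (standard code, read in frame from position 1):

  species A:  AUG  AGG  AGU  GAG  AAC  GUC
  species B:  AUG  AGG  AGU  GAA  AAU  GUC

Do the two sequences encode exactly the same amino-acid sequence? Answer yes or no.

yes

Codon 1: AUG Met / AUG Met — identical.
Codon 2: AGG Arg / AGG Arg — identical.
Codon 3: AGU Ser / AGU Ser — identical.
Codon 4: GAG Glu / GAA Glu — synonymous.
Codon 5: AAC Asn / AAU Asn — synonymous.
Codon 6: GUC Val / GUC Val — identical.
Nonsynonymous differences: 0 → same protein.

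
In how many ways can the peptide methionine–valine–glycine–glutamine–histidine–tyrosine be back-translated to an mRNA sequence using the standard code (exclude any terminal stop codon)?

128

Met: 1 codon.
Val: 4 codons.
Gly: 4 codons.
Gln: 2 codons.
His: 2 codons.
Tyr: 2 codons.
1 × 4 × 4 × 2 × 2 × 2 = 128.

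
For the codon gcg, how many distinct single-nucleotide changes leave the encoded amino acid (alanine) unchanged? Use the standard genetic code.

3

Position 1: none → 0 synonymous.
Position 2: none → 0 synonymous.
Position 3: GCU, GCC, GCA → 3 synonymous.
Total: 0 + 0 + 3 = 3.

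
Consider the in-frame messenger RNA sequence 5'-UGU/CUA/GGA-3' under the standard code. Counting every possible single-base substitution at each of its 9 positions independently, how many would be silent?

Codon 1 (UGU, Cys): 1 synonymous substitution.
Codon 2 (CUA, Leu): 4 synonymous substitutions.
Codon 3 (GGA, Gly): 3 synonymous substitutions.
Total: 1 + 4 + 3 = 8.

8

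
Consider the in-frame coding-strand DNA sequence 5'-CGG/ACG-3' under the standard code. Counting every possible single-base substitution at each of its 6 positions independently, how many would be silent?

Codon 1 (CGG, Arg): 4 synonymous substitutions.
Codon 2 (ACG, Thr): 3 synonymous substitutions.
Total: 4 + 3 = 7.

7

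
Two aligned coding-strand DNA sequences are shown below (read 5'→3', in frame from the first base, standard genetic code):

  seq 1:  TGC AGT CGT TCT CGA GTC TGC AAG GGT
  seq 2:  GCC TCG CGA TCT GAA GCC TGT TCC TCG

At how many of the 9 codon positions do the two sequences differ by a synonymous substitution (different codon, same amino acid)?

3

Codon 1: TGC Cys / GCC Ala — nonsynonymous.
Codon 2: AGT Ser / TCG Ser — synonymous.
Codon 3: CGT Arg / CGA Arg — synonymous.
Codon 4: TCT Ser / TCT Ser — identical.
Codon 5: CGA Arg / GAA Glu — nonsynonymous.
Codon 6: GTC Val / GCC Ala — nonsynonymous.
Codon 7: TGC Cys / TGT Cys — synonymous.
Codon 8: AAG Lys / TCC Ser — nonsynonymous.
Codon 9: GGT Gly / TCG Ser — nonsynonymous.
Synonymous differences: 3.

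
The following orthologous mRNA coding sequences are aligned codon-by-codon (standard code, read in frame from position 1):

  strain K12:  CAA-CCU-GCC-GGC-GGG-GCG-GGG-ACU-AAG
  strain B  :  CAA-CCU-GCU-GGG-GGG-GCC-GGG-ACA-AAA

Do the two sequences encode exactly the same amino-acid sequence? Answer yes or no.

Codon 1: CAA Gln / CAA Gln — identical.
Codon 2: CCU Pro / CCU Pro — identical.
Codon 3: GCC Ala / GCU Ala — synonymous.
Codon 4: GGC Gly / GGG Gly — synonymous.
Codon 5: GGG Gly / GGG Gly — identical.
Codon 6: GCG Ala / GCC Ala — synonymous.
Codon 7: GGG Gly / GGG Gly — identical.
Codon 8: ACU Thr / ACA Thr — synonymous.
Codon 9: AAG Lys / AAA Lys — synonymous.
Nonsynonymous differences: 0 → same protein.

yes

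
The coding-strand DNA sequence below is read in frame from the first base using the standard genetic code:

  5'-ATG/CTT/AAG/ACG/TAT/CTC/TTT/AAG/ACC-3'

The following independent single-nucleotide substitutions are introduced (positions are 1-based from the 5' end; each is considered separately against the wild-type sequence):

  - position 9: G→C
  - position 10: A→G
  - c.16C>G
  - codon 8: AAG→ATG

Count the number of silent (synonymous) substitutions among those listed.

Codon 3: AAG (Lys) → AAC (Asn) — missense.
Codon 4: ACG (Thr) → GCG (Ala) — missense.
Codon 6: CTC (Leu) → GTC (Val) — missense.
Codon 8: AAG (Lys) → ATG (Met) — missense.
Synonymous: 0 of 4.

0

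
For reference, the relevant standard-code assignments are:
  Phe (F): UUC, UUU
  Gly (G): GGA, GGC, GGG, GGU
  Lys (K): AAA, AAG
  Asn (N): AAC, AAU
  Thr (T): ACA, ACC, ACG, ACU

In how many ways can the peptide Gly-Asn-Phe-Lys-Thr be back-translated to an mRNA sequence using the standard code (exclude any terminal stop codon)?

128

Gly: 4 codons.
Asn: 2 codons.
Phe: 2 codons.
Lys: 2 codons.
Thr: 4 codons.
4 × 2 × 2 × 2 × 4 = 128.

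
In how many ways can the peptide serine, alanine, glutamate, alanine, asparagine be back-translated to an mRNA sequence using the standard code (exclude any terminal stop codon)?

384

Ser: 6 codons.
Ala: 4 codons.
Glu: 2 codons.
Ala: 4 codons.
Asn: 2 codons.
6 × 4 × 2 × 4 × 2 = 384.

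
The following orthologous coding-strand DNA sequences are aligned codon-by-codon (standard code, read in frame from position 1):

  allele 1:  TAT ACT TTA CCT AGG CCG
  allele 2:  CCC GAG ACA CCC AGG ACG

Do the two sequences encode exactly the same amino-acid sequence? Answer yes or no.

Codon 1: TAT Tyr / CCC Pro — nonsynonymous.
Codon 2: ACT Thr / GAG Glu — nonsynonymous.
Codon 3: TTA Leu / ACA Thr — nonsynonymous.
Codon 4: CCT Pro / CCC Pro — synonymous.
Codon 5: AGG Arg / AGG Arg — identical.
Codon 6: CCG Pro / ACG Thr — nonsynonymous.
Nonsynonymous differences: 4 → different protein.

no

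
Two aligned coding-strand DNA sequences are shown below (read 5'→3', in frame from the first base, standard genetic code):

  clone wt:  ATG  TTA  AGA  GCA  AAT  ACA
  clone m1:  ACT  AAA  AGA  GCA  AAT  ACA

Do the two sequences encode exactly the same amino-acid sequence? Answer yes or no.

Codon 1: ATG Met / ACT Thr — nonsynonymous.
Codon 2: TTA Leu / AAA Lys — nonsynonymous.
Codon 3: AGA Arg / AGA Arg — identical.
Codon 4: GCA Ala / GCA Ala — identical.
Codon 5: AAT Asn / AAT Asn — identical.
Codon 6: ACA Thr / ACA Thr — identical.
Nonsynonymous differences: 2 → different protein.

no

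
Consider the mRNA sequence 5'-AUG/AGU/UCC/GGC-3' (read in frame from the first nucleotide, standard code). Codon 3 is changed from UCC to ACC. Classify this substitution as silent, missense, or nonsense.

Position 7 falls in codon 3: UCC → Ser.
After the substitution the codon is ACC → Thr.
Ser ≠ Thr, so this is a missense mutation.

missense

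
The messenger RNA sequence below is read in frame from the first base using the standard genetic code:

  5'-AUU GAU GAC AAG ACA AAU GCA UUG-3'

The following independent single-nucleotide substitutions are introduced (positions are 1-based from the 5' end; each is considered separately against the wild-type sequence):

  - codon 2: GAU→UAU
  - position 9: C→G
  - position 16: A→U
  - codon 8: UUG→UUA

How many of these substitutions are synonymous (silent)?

Codon 2: GAU (Asp) → UAU (Tyr) — missense.
Codon 3: GAC (Asp) → GAG (Glu) — missense.
Codon 6: AAU (Asn) → UAU (Tyr) — missense.
Codon 8: UUG (Leu) → UUA (Leu) — synonymous.
Synonymous: 1 of 4.

1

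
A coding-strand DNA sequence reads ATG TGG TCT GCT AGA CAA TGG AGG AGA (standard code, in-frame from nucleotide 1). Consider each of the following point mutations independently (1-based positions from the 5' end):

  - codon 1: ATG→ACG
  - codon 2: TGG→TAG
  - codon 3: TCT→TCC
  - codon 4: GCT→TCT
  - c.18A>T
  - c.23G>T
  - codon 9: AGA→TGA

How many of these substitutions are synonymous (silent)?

Codon 1: ATG (Met) → ACG (Thr) — missense.
Codon 2: TGG (Trp) → TAG (Stop) — nonsense.
Codon 3: TCT (Ser) → TCC (Ser) — synonymous.
Codon 4: GCT (Ala) → TCT (Ser) — missense.
Codon 6: CAA (Gln) → CAT (His) — missense.
Codon 8: AGG (Arg) → ATG (Met) — missense.
Codon 9: AGA (Arg) → TGA (Stop) — nonsense.
Synonymous: 1 of 7.

1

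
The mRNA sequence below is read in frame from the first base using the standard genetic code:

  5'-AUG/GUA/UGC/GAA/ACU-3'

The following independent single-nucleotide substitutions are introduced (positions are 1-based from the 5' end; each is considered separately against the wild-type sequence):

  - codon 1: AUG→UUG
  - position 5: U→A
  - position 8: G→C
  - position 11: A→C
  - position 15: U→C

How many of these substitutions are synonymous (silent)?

1

Codon 1: AUG (Met) → UUG (Leu) — missense.
Codon 2: GUA (Val) → GAA (Glu) — missense.
Codon 3: UGC (Cys) → UCC (Ser) — missense.
Codon 4: GAA (Glu) → GCA (Ala) — missense.
Codon 5: ACU (Thr) → ACC (Thr) — synonymous.
Synonymous: 1 of 5.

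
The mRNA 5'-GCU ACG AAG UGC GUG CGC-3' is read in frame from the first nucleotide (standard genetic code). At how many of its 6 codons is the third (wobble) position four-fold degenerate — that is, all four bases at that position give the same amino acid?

4

Codon 1 GCU (Ala): third position 4-fold.
Codon 2 ACG (Thr): third position 4-fold.
Codon 3 AAG (Lys): third position 2-fold.
Codon 4 UGC (Cys): third position 2-fold.
Codon 5 GUG (Val): third position 4-fold.
Codon 6 CGC (Arg): third position 4-fold.
Four-fold degenerate third positions: 4.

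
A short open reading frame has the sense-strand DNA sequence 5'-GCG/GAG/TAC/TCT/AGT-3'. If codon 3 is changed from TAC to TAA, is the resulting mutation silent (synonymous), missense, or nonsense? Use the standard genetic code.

Position 9 falls in codon 3: TAC → Tyr.
After the substitution the codon is TAA → Stop.
The new codon is a stop codon, so this is a nonsense mutation.

nonsense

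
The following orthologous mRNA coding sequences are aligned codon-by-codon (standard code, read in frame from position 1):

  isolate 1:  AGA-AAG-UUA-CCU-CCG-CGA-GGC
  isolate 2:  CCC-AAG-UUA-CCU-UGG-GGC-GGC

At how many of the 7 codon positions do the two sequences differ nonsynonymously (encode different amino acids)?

Codon 1: AGA Arg / CCC Pro — nonsynonymous.
Codon 2: AAG Lys / AAG Lys — identical.
Codon 3: UUA Leu / UUA Leu — identical.
Codon 4: CCU Pro / CCU Pro — identical.
Codon 5: CCG Pro / UGG Trp — nonsynonymous.
Codon 6: CGA Arg / GGC Gly — nonsynonymous.
Codon 7: GGC Gly / GGC Gly — identical.
Nonsynonymous differences: 3.

3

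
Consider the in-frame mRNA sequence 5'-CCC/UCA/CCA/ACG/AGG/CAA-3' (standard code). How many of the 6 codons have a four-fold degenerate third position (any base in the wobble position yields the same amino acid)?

4

Codon 1 CCC (Pro): third position 4-fold.
Codon 2 UCA (Ser): third position 4-fold.
Codon 3 CCA (Pro): third position 4-fold.
Codon 4 ACG (Thr): third position 4-fold.
Codon 5 AGG (Arg): third position 2-fold.
Codon 6 CAA (Gln): third position 2-fold.
Four-fold degenerate third positions: 4.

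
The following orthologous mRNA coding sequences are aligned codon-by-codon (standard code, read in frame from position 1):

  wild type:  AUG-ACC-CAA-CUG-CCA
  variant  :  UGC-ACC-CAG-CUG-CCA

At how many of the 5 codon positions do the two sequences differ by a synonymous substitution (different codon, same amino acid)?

Codon 1: AUG Met / UGC Cys — nonsynonymous.
Codon 2: ACC Thr / ACC Thr — identical.
Codon 3: CAA Gln / CAG Gln — synonymous.
Codon 4: CUG Leu / CUG Leu — identical.
Codon 5: CCA Pro / CCA Pro — identical.
Synonymous differences: 1.

1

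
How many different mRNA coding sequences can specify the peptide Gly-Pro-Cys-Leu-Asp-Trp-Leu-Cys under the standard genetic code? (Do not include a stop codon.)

4608

Gly: 4 codons.
Pro: 4 codons.
Cys: 2 codons.
Leu: 6 codons.
Asp: 2 codons.
Trp: 1 codon.
Leu: 6 codons.
Cys: 2 codons.
4 × 4 × 2 × 6 × 2 × 1 × 6 × 2 = 4608.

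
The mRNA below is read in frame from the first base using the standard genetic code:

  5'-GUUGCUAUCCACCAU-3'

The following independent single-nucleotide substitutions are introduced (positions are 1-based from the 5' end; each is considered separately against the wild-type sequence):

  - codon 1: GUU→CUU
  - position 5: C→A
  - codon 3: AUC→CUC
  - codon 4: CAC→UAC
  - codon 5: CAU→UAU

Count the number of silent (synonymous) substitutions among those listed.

Codon 1: GUU (Val) → CUU (Leu) — missense.
Codon 2: GCU (Ala) → GAU (Asp) — missense.
Codon 3: AUC (Ile) → CUC (Leu) — missense.
Codon 4: CAC (His) → UAC (Tyr) — missense.
Codon 5: CAU (His) → UAU (Tyr) — missense.
Synonymous: 0 of 5.

0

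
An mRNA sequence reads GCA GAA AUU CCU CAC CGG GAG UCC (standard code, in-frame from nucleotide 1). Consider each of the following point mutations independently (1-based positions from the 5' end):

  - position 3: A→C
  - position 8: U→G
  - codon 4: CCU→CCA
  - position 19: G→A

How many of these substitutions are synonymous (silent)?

Codon 1: GCA (Ala) → GCC (Ala) — synonymous.
Codon 3: AUU (Ile) → AGU (Ser) — missense.
Codon 4: CCU (Pro) → CCA (Pro) — synonymous.
Codon 7: GAG (Glu) → AAG (Lys) — missense.
Synonymous: 2 of 4.

2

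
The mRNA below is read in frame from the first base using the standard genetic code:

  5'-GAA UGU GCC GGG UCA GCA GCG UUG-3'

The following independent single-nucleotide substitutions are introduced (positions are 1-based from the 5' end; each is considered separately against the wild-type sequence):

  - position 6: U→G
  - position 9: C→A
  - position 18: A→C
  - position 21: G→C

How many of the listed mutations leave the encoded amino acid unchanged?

Codon 2: UGU (Cys) → UGG (Trp) — missense.
Codon 3: GCC (Ala) → GCA (Ala) — synonymous.
Codon 6: GCA (Ala) → GCC (Ala) — synonymous.
Codon 7: GCG (Ala) → GCC (Ala) — synonymous.
Synonymous: 3 of 4.

3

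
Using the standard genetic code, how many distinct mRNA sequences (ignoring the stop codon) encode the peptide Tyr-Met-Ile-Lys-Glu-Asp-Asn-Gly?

384

Tyr: 2 codons.
Met: 1 codon.
Ile: 3 codons.
Lys: 2 codons.
Glu: 2 codons.
Asp: 2 codons.
Asn: 2 codons.
Gly: 4 codons.
2 × 1 × 3 × 2 × 2 × 2 × 2 × 4 = 384.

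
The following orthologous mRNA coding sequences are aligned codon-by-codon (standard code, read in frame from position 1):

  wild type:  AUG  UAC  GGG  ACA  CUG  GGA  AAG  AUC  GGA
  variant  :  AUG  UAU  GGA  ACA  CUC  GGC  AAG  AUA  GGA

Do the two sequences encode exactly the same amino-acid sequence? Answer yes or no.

yes

Codon 1: AUG Met / AUG Met — identical.
Codon 2: UAC Tyr / UAU Tyr — synonymous.
Codon 3: GGG Gly / GGA Gly — synonymous.
Codon 4: ACA Thr / ACA Thr — identical.
Codon 5: CUG Leu / CUC Leu — synonymous.
Codon 6: GGA Gly / GGC Gly — synonymous.
Codon 7: AAG Lys / AAG Lys — identical.
Codon 8: AUC Ile / AUA Ile — synonymous.
Codon 9: GGA Gly / GGA Gly — identical.
Nonsynonymous differences: 0 → same protein.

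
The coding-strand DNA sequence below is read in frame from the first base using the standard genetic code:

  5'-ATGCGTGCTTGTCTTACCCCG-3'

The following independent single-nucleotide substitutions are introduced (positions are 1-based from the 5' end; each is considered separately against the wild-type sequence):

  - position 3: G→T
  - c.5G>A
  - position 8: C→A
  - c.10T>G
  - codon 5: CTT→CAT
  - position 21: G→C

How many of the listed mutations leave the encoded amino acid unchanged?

1

Codon 1: ATG (Met) → ATT (Ile) — missense.
Codon 2: CGT (Arg) → CAT (His) — missense.
Codon 3: GCT (Ala) → GAT (Asp) — missense.
Codon 4: TGT (Cys) → GGT (Gly) — missense.
Codon 5: CTT (Leu) → CAT (His) — missense.
Codon 7: CCG (Pro) → CCC (Pro) — synonymous.
Synonymous: 1 of 6.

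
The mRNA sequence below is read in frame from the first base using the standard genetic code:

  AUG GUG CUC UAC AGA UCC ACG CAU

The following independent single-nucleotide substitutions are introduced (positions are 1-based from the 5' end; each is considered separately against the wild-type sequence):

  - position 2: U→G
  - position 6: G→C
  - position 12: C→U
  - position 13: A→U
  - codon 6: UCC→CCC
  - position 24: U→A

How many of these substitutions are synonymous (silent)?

2

Codon 1: AUG (Met) → AGG (Arg) — missense.
Codon 2: GUG (Val) → GUC (Val) — synonymous.
Codon 4: UAC (Tyr) → UAU (Tyr) — synonymous.
Codon 5: AGA (Arg) → UGA (Stop) — nonsense.
Codon 6: UCC (Ser) → CCC (Pro) — missense.
Codon 8: CAU (His) → CAA (Gln) — missense.
Synonymous: 2 of 6.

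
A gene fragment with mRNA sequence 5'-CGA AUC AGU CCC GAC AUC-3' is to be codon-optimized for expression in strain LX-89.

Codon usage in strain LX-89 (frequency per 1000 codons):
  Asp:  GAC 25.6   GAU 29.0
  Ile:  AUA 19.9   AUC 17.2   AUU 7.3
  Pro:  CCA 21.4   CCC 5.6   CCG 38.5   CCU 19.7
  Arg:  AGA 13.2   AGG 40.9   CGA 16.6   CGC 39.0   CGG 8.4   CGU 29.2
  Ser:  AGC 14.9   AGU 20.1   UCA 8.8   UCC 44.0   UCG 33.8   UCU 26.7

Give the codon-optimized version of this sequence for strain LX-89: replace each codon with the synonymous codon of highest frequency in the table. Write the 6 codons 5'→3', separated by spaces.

Codon 1 (Arg): best is AGG at 40.9.
Codon 2 (Ile): best is AUA at 19.9.
Codon 3 (Ser): best is UCC at 44.0.
Codon 4 (Pro): best is CCG at 38.5.
Codon 5 (Asp): best is GAU at 29.0.
Codon 6 (Ile): best is AUA at 19.9.

AGG AUA UCC CCG GAU AUA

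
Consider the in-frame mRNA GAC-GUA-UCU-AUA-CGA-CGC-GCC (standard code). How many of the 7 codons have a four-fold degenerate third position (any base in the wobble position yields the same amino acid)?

5

Codon 1 GAC (Asp): third position 2-fold.
Codon 2 GUA (Val): third position 4-fold.
Codon 3 UCU (Ser): third position 4-fold.
Codon 4 AUA (Ile): third position 3-fold.
Codon 5 CGA (Arg): third position 4-fold.
Codon 6 CGC (Arg): third position 4-fold.
Codon 7 GCC (Ala): third position 4-fold.
Four-fold degenerate third positions: 5.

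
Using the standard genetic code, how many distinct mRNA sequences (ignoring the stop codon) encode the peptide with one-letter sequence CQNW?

8

Cys: 2 codons.
Gln: 2 codons.
Asn: 2 codons.
Trp: 1 codon.
2 × 2 × 2 × 1 = 8.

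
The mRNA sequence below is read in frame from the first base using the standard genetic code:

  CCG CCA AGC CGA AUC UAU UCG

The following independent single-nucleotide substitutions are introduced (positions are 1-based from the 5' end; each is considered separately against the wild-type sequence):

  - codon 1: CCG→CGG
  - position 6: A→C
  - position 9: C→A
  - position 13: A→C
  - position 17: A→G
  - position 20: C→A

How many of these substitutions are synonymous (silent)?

1

Codon 1: CCG (Pro) → CGG (Arg) — missense.
Codon 2: CCA (Pro) → CCC (Pro) — synonymous.
Codon 3: AGC (Ser) → AGA (Arg) — missense.
Codon 5: AUC (Ile) → CUC (Leu) — missense.
Codon 6: UAU (Tyr) → UGU (Cys) — missense.
Codon 7: UCG (Ser) → UAG (Stop) — nonsense.
Synonymous: 1 of 6.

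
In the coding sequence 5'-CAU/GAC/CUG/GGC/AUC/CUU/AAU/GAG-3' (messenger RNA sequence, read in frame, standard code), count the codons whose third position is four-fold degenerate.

Codon 1 CAU (His): third position 2-fold.
Codon 2 GAC (Asp): third position 2-fold.
Codon 3 CUG (Leu): third position 4-fold.
Codon 4 GGC (Gly): third position 4-fold.
Codon 5 AUC (Ile): third position 3-fold.
Codon 6 CUU (Leu): third position 4-fold.
Codon 7 AAU (Asn): third position 2-fold.
Codon 8 GAG (Glu): third position 2-fold.
Four-fold degenerate third positions: 3.

3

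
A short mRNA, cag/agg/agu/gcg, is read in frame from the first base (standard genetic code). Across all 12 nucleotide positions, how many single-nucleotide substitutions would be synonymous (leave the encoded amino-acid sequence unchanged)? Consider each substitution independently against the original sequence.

Codon 1 (CAG, Gln): 1 synonymous substitution.
Codon 2 (AGG, Arg): 2 synonymous substitutions.
Codon 3 (AGU, Ser): 1 synonymous substitution.
Codon 4 (GCG, Ala): 3 synonymous substitutions.
Total: 1 + 2 + 1 + 3 = 7.

7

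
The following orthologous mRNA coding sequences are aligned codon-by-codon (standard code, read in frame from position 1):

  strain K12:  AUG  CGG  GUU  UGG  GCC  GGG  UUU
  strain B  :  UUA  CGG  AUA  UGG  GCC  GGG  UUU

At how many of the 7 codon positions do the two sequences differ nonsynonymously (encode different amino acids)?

2

Codon 1: AUG Met / UUA Leu — nonsynonymous.
Codon 2: CGG Arg / CGG Arg — identical.
Codon 3: GUU Val / AUA Ile — nonsynonymous.
Codon 4: UGG Trp / UGG Trp — identical.
Codon 5: GCC Ala / GCC Ala — identical.
Codon 6: GGG Gly / GGG Gly — identical.
Codon 7: UUU Phe / UUU Phe — identical.
Nonsynonymous differences: 2.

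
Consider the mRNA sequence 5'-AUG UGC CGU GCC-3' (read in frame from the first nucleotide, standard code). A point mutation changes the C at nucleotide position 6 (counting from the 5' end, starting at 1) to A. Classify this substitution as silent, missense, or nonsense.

nonsense

Position 6 falls in codon 2: UGC → Cys.
After the substitution the codon is UGA → Stop.
The new codon is a stop codon, so this is a nonsense mutation.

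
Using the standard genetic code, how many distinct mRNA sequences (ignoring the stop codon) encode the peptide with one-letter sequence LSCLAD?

3456

Leu: 6 codons.
Ser: 6 codons.
Cys: 2 codons.
Leu: 6 codons.
Ala: 4 codons.
Asp: 2 codons.
6 × 6 × 2 × 6 × 4 × 2 = 3456.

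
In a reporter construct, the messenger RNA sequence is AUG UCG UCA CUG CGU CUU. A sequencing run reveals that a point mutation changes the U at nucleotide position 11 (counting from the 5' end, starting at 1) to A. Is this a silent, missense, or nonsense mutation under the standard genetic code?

missense

Position 11 falls in codon 4: CUG → Leu.
After the substitution the codon is CAG → Gln.
Leu ≠ Gln, so this is a missense mutation.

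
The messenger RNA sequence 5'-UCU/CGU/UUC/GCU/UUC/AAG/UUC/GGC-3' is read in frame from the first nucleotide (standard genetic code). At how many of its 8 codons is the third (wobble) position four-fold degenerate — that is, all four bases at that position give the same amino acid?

4

Codon 1 UCU (Ser): third position 4-fold.
Codon 2 CGU (Arg): third position 4-fold.
Codon 3 UUC (Phe): third position 2-fold.
Codon 4 GCU (Ala): third position 4-fold.
Codon 5 UUC (Phe): third position 2-fold.
Codon 6 AAG (Lys): third position 2-fold.
Codon 7 UUC (Phe): third position 2-fold.
Codon 8 GGC (Gly): third position 4-fold.
Four-fold degenerate third positions: 4.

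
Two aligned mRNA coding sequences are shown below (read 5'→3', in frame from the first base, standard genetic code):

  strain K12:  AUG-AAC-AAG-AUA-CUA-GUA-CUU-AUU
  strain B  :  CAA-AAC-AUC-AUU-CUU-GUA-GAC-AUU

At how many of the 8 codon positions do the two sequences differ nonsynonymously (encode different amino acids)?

3

Codon 1: AUG Met / CAA Gln — nonsynonymous.
Codon 2: AAC Asn / AAC Asn — identical.
Codon 3: AAG Lys / AUC Ile — nonsynonymous.
Codon 4: AUA Ile / AUU Ile — synonymous.
Codon 5: CUA Leu / CUU Leu — synonymous.
Codon 6: GUA Val / GUA Val — identical.
Codon 7: CUU Leu / GAC Asp — nonsynonymous.
Codon 8: AUU Ile / AUU Ile — identical.
Nonsynonymous differences: 3.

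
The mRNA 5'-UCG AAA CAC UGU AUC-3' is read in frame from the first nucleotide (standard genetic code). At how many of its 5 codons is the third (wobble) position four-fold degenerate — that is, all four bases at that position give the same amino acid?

1

Codon 1 UCG (Ser): third position 4-fold.
Codon 2 AAA (Lys): third position 2-fold.
Codon 3 CAC (His): third position 2-fold.
Codon 4 UGU (Cys): third position 2-fold.
Codon 5 AUC (Ile): third position 3-fold.
Four-fold degenerate third positions: 1.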